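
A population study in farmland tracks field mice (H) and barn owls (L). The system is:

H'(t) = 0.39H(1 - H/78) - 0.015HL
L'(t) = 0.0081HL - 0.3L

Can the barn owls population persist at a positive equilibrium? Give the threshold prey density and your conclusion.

The predator equation gives dL/dt > 0 only when H > 0.3/0.0081 = 37.
Without the predator, H → K = 78. Since 78 > 37, the predator can invade and persist.

Threshold H = 37; K > 37, so yes, the predator persists.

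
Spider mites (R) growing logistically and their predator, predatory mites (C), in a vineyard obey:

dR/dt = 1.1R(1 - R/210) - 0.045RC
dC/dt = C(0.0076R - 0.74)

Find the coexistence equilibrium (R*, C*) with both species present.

R* ≈ 97.4, C* ≈ 13.1

From dC/dt = 0 with C > 0: 0.0076R* = 0.74, so R* = 97.4.
Substitute into dR/dt = 0: 1.1(1 - 97.4/210) = 0.045C*.
The bracket is 0.536, giving C* = 0.59/0.045 = 13.1.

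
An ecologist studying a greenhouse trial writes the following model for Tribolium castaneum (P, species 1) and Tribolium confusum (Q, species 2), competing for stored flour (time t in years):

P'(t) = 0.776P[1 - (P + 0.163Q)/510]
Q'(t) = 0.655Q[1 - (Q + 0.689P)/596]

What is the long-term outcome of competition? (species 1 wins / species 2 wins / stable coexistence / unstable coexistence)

Compare the nullcline intercepts: K1/α12 = 510/0.163 = 3130 > K2 = 596; K2/α21 = 596/0.689 = 865 > K1 = 510.
Since both inequalities hold, each species can invade when rare, so the interior equilibrium is stable.

stable coexistence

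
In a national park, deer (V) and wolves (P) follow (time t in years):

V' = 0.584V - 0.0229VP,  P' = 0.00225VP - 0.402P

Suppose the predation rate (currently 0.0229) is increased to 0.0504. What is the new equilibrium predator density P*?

At the interior fixed point, setting dV/dt = 0 with V > 0 fixes P* = (prey growth rate)/(VP coefficient) — independent of the other coefficients.
With the change, P* = 0.584/0.0504 = 11.6; it falls from 25.5.

P* ≈ 11.6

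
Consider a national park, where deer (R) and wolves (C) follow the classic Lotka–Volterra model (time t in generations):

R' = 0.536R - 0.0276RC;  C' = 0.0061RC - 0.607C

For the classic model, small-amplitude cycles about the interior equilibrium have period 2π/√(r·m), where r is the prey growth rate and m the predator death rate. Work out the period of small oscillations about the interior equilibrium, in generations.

T ≈ 11 generations

Here r = 0.536 and m = 0.607, so r·m = 0.325.
ω = √0.325 = 0.57 per generation, hence T = 2π/ω ≈ 11 generations.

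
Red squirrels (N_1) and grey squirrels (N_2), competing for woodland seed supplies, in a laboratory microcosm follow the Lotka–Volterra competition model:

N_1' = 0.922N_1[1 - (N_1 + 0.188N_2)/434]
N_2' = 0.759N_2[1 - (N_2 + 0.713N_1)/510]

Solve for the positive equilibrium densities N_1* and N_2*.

Setting both brackets to zero gives the nullclines N_1 + 0.188N_2 = 434 and 0.713N_1 + N_2 = 510.
Substituting N_2 = 510 - 0.713N_1 into the first: N_1(1 - 0.188·0.713) = 434 - 0.188·510.
So N_1* = 338/0.866 = 390, and then N_2* = 510 - 0.713·390 = 232.

N_1* ≈ 390, N_2* ≈ 232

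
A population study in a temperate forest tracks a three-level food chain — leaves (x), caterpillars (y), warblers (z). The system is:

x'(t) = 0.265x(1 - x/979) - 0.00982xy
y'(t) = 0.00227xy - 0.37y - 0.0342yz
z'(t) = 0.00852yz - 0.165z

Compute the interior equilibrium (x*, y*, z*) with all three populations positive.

From dz/dt = 0: 0.00852y* = 0.165, so y* = 19.4.
From dx/dt = 0: 0.265(1 - x*/979) = 0.00982·19.4, giving x* = 979·(1 - 0.718) = 276.
From dy/dt = 0: 0.00227·276 - 0.37 = 0.0342z*, so z* = 0.257/0.0342 = 7.53.

x* ≈ 276, y* ≈ 19.4, z* ≈ 7.53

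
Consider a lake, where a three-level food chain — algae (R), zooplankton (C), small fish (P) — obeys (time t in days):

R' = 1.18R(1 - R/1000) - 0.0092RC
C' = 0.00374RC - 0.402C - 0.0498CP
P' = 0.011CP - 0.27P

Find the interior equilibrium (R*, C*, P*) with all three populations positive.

R* ≈ 809, C* ≈ 24.5, P* ≈ 52.7

From dP/dt = 0: 0.011C* = 0.27, so C* = 24.5.
From dR/dt = 0: 1.18(1 - R*/1000) = 0.0092·24.5, giving R* = 1000·(1 - 0.191) = 809.
From dC/dt = 0: 0.00374·809 - 0.402 = 0.0498P*, so P* = 2.62/0.0498 = 52.7.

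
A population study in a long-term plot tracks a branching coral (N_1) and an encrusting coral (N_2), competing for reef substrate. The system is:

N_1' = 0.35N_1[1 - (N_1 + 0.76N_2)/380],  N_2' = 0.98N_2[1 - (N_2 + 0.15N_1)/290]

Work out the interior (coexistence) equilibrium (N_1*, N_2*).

Setting both brackets to zero gives the nullclines N_1 + 0.76N_2 = 380 and 0.15N_1 + N_2 = 290.
Substituting N_2 = 290 - 0.15N_1 into the first: N_1(1 - 0.76·0.15) = 380 - 0.76·290.
So N_1* = 160/0.886 = 180, and then N_2* = 290 - 0.15·180 = 263.

N_1* ≈ 180, N_2* ≈ 263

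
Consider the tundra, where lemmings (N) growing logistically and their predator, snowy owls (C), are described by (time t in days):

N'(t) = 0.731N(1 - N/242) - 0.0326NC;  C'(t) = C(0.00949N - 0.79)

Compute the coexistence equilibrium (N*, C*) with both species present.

From dC/dt = 0 with C > 0: 0.00949N* = 0.79, so N* = 83.2.
Substitute into dN/dt = 0: 0.731(1 - 83.2/242) = 0.0326C*.
The bracket is 0.656, giving C* = 0.48/0.0326 = 14.7.

N* ≈ 83.2, C* ≈ 14.7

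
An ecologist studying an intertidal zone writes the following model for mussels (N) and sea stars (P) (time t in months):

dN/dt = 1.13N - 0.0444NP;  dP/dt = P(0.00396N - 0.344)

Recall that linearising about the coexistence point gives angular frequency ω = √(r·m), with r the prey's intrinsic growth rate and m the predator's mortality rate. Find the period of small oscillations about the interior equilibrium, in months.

T ≈ 10.1 months

Here r = 1.13 and m = 0.344, so r·m = 0.389.
ω = √0.389 = 0.623 per month, hence T = 2π/ω ≈ 10.1 months.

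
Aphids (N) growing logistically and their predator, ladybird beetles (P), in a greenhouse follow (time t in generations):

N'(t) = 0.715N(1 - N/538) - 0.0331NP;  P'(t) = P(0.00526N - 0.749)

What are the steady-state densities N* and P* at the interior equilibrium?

N* ≈ 142, P* ≈ 15.9

From dP/dt = 0 with P > 0: 0.00526N* = 0.749, so N* = 142.
Substitute into dN/dt = 0: 0.715(1 - 142/538) = 0.0331P*.
The bracket is 0.735, giving P* = 0.526/0.0331 = 15.9.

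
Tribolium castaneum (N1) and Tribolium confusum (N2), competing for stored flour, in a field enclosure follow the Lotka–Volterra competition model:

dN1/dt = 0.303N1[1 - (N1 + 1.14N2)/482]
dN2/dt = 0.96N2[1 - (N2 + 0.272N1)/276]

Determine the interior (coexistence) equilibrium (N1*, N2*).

Setting both brackets to zero gives the nullclines N1 + 1.14N2 = 482 and 0.272N1 + N2 = 276.
Substituting N2 = 276 - 0.272N1 into the first: N1(1 - 1.14·0.272) = 482 - 1.14·276.
So N1* = 167/0.69 = 243, and then N2* = 276 - 0.272·243 = 210.

N1* ≈ 243, N2* ≈ 210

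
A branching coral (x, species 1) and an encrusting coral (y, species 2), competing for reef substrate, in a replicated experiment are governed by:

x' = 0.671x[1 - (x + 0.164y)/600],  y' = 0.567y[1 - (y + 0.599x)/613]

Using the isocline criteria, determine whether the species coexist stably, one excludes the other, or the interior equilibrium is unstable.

Compare the nullcline intercepts: K1/α12 = 600/0.164 = 3660 > K2 = 613; K2/α21 = 613/0.599 = 1020 > K1 = 600.
Since both inequalities hold, each species can invade when rare, so the interior equilibrium is stable.

stable coexistence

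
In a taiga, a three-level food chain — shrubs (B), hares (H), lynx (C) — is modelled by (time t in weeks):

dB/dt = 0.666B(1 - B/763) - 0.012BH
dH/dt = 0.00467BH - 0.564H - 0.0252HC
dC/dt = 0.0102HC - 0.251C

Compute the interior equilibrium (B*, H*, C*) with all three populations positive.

From dC/dt = 0: 0.0102H* = 0.251, so H* = 24.6.
From dB/dt = 0: 0.666(1 - B*/763) = 0.012·24.6, giving B* = 763·(1 - 0.443) = 425.
From dH/dt = 0: 0.00467·425 - 0.564 = 0.0252C*, so C* = 1.42/0.0252 = 56.3.

B* ≈ 425, H* ≈ 24.6, C* ≈ 56.3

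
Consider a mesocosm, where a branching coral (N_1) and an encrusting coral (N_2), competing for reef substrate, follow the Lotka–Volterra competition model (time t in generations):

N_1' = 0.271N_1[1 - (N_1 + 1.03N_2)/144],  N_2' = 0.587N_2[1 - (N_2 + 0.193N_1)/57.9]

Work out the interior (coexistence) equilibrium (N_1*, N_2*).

N_1* ≈ 105, N_2* ≈ 37.6

Setting both brackets to zero gives the nullclines N_1 + 1.03N_2 = 144 and 0.193N_1 + N_2 = 57.9.
Substituting N_2 = 57.9 - 0.193N_1 into the first: N_1(1 - 1.03·0.193) = 144 - 1.03·57.9.
So N_1* = 84.4/0.801 = 105, and then N_2* = 57.9 - 0.193·105 = 37.6.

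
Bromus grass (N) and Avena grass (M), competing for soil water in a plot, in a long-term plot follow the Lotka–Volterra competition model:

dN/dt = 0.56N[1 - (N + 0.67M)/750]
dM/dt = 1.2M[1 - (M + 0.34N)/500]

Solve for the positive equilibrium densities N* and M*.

N* ≈ 537, M* ≈ 317

Setting both brackets to zero gives the nullclines N + 0.67M = 750 and 0.34N + M = 500.
Substituting M = 500 - 0.34N into the first: N(1 - 0.67·0.34) = 750 - 0.67·500.
So N* = 415/0.772 = 537, and then M* = 500 - 0.34·537 = 317.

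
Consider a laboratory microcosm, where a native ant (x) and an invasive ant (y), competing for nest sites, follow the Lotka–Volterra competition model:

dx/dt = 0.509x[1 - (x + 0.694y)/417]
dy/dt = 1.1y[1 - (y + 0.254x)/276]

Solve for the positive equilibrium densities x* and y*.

Setting both brackets to zero gives the nullclines x + 0.694y = 417 and 0.254x + y = 276.
Substituting y = 276 - 0.254x into the first: x(1 - 0.694·0.254) = 417 - 0.694·276.
So x* = 225/0.824 = 274, and then y* = 276 - 0.254·274 = 206.

x* ≈ 274, y* ≈ 206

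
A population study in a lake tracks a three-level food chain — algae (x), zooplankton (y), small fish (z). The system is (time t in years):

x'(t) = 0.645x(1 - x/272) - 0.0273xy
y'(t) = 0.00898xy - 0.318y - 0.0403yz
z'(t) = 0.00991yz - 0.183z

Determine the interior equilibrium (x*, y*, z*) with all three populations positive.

From dz/dt = 0: 0.00991y* = 0.183, so y* = 18.5.
From dx/dt = 0: 0.645(1 - x*/272) = 0.0273·18.5, giving x* = 272·(1 - 0.782) = 59.4.
From dy/dt = 0: 0.00898·59.4 - 0.318 = 0.0403z*, so z* = 0.215/0.0403 = 5.35.

x* ≈ 59.4, y* ≈ 18.5, z* ≈ 5.35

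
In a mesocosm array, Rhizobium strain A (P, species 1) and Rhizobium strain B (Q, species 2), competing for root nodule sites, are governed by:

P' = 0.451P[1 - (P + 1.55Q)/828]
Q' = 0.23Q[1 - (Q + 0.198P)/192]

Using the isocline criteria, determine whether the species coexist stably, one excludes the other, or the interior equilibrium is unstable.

Compare the nullcline intercepts: K1/α12 = 828/1.55 = 534 > K2 = 192; K2/α21 = 192/0.198 = 970 > K1 = 828.
Since both inequalities hold, each species can invade when rare, so the interior equilibrium is stable.

stable coexistence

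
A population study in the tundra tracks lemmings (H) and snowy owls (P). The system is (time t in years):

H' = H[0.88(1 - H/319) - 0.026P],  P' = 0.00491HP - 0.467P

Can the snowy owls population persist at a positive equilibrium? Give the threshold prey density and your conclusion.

Threshold H = 95.1; K > 95.1, so yes, the predator persists.

The predator equation gives dP/dt > 0 only when H > 0.467/0.00491 = 95.1.
Without the predator, H → K = 319. Since 319 > 95.1, the predator can invade and persist.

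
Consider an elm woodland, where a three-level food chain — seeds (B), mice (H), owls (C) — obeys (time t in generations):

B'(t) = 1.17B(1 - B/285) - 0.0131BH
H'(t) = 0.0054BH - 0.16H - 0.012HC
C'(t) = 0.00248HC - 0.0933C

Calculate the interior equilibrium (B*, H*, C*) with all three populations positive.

B* ≈ 165, H* ≈ 37.6, C* ≈ 60.9

From dC/dt = 0: 0.00248H* = 0.0933, so H* = 37.6.
From dB/dt = 0: 1.17(1 - B*/285) = 0.0131·37.6, giving B* = 285·(1 - 0.421) = 165.
From dH/dt = 0: 0.0054·165 - 0.16 = 0.012C*, so C* = 0.731/0.012 = 60.9.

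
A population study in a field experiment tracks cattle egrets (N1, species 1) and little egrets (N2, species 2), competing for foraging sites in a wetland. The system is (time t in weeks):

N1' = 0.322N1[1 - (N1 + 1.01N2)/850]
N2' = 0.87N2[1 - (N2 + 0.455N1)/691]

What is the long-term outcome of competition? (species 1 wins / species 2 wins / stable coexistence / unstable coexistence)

Compare the nullcline intercepts: K1/α12 = 850/1.01 = 842 > K2 = 691; K2/α21 = 691/0.455 = 1520 > K1 = 850.
Since both inequalities hold, each species can invade when rare, so the interior equilibrium is stable.

stable coexistence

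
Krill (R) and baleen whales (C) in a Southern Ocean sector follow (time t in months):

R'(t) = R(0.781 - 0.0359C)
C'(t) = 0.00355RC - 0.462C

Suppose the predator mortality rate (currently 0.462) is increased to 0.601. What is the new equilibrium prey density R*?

At the interior fixed point, setting dC/dt = 0 with C > 0 fixes R* = (predator death rate)/(RC coefficient) — independent of the other coefficients.
With the change, R* = 0.601/0.00355 = 169; it rises from 130.

R* ≈ 169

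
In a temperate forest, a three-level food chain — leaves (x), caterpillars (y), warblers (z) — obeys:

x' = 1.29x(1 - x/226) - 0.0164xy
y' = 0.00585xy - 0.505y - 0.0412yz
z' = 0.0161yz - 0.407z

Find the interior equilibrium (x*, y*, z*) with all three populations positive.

x* ≈ 153, y* ≈ 25.3, z* ≈ 9.52

From dz/dt = 0: 0.0161y* = 0.407, so y* = 25.3.
From dx/dt = 0: 1.29(1 - x*/226) = 0.0164·25.3, giving x* = 226·(1 - 0.321) = 153.
From dy/dt = 0: 0.00585·153 - 0.505 = 0.0412z*, so z* = 0.392/0.0412 = 9.52.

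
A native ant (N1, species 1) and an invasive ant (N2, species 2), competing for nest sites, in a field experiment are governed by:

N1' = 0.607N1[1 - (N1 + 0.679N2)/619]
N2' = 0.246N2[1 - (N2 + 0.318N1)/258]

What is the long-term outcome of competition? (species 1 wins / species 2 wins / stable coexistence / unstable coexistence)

stable coexistence

Compare the nullcline intercepts: K1/α12 = 619/0.679 = 912 > K2 = 258; K2/α21 = 258/0.318 = 811 > K1 = 619.
Since both inequalities hold, each species can invade when rare, so the interior equilibrium is stable.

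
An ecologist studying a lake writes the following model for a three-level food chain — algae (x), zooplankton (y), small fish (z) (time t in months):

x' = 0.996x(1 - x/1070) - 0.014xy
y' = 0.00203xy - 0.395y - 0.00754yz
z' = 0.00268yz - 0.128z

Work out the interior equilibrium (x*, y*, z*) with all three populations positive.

x* ≈ 352, y* ≈ 47.8, z* ≈ 42.3

From dz/dt = 0: 0.00268y* = 0.128, so y* = 47.8.
From dx/dt = 0: 0.996(1 - x*/1070) = 0.014·47.8, giving x* = 1070·(1 - 0.671) = 352.
From dy/dt = 0: 0.00203·352 - 0.395 = 0.00754z*, so z* = 0.319/0.00754 = 42.3.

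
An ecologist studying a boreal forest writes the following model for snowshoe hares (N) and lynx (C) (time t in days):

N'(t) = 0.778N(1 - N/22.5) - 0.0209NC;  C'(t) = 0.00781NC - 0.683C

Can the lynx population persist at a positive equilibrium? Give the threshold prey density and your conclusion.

Threshold N = 87.5; K < 87.5, so no, the predator goes extinct.

The predator equation gives dC/dt > 0 only when N > 0.683/0.00781 = 87.5.
Without the predator, N → K = 22.5. Since 22.5 < 87.5, the predator cannot invade.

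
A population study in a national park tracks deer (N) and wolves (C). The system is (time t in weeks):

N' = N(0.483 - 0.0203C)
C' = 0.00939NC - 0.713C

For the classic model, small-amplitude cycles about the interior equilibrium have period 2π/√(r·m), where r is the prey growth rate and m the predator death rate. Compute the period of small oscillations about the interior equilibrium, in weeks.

T ≈ 10.7 weeks

Here r = 0.483 and m = 0.713, so r·m = 0.344.
ω = √0.344 = 0.587 per week, hence T = 2π/ω ≈ 10.7 weeks.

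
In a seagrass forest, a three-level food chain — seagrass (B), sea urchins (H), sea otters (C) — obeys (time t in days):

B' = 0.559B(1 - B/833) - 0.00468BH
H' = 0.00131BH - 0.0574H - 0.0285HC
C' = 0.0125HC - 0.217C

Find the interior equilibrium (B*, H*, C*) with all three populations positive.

From dC/dt = 0: 0.0125H* = 0.217, so H* = 17.4.
From dB/dt = 0: 0.559(1 - B*/833) = 0.00468·17.4, giving B* = 833·(1 - 0.145) = 712.
From dH/dt = 0: 0.00131·712 - 0.0574 = 0.0285C*, so C* = 0.875/0.0285 = 30.7.

B* ≈ 712, H* ≈ 17.4, C* ≈ 30.7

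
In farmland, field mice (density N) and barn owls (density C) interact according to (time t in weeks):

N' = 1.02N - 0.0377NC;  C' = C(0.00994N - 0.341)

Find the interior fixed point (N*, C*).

N* ≈ 34.3, C* ≈ 27.1

Set dC/dt = 0 with C > 0: 0.00994N - 0.341 = 0, so N* = 0.341/0.00994 = 34.3.
Set dN/dt = 0 with N > 0: 1.02 - 0.0377C = 0, so C* = 1.02/0.0377 = 27.1.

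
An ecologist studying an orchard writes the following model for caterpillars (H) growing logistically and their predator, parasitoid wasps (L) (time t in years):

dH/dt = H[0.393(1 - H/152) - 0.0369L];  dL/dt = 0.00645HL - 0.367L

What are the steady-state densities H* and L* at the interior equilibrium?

H* ≈ 56.9, L* ≈ 6.66

From dL/dt = 0 with L > 0: 0.00645H* = 0.367, so H* = 56.9.
Substitute into dH/dt = 0: 0.393(1 - 56.9/152) = 0.0369L*.
The bracket is 0.626, giving L* = 0.246/0.0369 = 6.66.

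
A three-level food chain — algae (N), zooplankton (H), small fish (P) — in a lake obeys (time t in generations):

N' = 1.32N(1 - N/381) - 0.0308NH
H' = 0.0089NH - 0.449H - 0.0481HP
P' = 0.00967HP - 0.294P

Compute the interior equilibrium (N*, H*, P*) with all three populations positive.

From dP/dt = 0: 0.00967H* = 0.294, so H* = 30.4.
From dN/dt = 0: 1.32(1 - N*/381) = 0.0308·30.4, giving N* = 381·(1 - 0.709) = 111.
From dH/dt = 0: 0.0089·111 - 0.449 = 0.0481P*, so P* = 0.536/0.0481 = 11.2.

N* ≈ 111, H* ≈ 30.4, P* ≈ 11.2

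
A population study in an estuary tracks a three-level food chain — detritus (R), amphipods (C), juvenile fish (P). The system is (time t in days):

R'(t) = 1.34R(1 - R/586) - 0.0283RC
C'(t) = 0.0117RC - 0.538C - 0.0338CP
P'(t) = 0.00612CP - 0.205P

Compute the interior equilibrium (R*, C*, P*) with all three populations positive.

From dP/dt = 0: 0.00612C* = 0.205, so C* = 33.5.
From dR/dt = 0: 1.34(1 - R*/586) = 0.0283·33.5, giving R* = 586·(1 - 0.707) = 171.
From dC/dt = 0: 0.0117·171 - 0.538 = 0.0338P*, so P* = 1.47/0.0338 = 43.4.

R* ≈ 171, C* ≈ 33.5, P* ≈ 43.4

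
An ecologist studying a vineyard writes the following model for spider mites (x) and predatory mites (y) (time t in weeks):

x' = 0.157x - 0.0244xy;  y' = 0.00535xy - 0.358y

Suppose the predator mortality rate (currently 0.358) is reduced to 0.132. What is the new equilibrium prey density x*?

x* ≈ 24.7

At the interior fixed point, setting dy/dt = 0 with y > 0 fixes x* = (predator death rate)/(xy coefficient) — independent of the other coefficients.
With the change, x* = 0.132/0.00535 = 24.7; it falls from 66.9.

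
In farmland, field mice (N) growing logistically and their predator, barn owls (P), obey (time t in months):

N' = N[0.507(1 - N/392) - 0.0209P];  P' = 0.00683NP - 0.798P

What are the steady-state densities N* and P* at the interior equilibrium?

N* ≈ 117, P* ≈ 17

From dP/dt = 0 with P > 0: 0.00683N* = 0.798, so N* = 117.
Substitute into dN/dt = 0: 0.507(1 - 117/392) = 0.0209P*.
The bracket is 0.702, giving P* = 0.356/0.0209 = 17.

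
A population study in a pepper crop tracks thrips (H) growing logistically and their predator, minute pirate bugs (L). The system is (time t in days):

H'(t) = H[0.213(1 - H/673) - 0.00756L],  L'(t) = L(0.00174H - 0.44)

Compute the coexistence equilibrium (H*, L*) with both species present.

From dL/dt = 0 with L > 0: 0.00174H* = 0.44, so H* = 253.
Substitute into dH/dt = 0: 0.213(1 - 253/673) = 0.00756L*.
The bracket is 0.624, giving L* = 0.133/0.00756 = 17.6.

H* ≈ 253, L* ≈ 17.6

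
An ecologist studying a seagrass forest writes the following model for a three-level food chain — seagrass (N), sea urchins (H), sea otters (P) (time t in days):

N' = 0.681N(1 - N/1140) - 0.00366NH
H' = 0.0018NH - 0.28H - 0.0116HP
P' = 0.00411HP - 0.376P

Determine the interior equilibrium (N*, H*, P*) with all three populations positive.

N* ≈ 579, H* ≈ 91.5, P* ≈ 65.8

From dP/dt = 0: 0.00411H* = 0.376, so H* = 91.5.
From dN/dt = 0: 0.681(1 - N*/1140) = 0.00366·91.5, giving N* = 1140·(1 - 0.492) = 579.
From dH/dt = 0: 0.0018·579 - 0.28 = 0.0116P*, so P* = 0.763/0.0116 = 65.8.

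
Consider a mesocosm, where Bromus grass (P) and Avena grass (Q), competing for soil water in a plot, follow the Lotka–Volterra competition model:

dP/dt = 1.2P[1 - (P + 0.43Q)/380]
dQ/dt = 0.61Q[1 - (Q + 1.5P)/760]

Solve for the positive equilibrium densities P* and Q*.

P* ≈ 150, Q* ≈ 535

Setting both brackets to zero gives the nullclines P + 0.43Q = 380 and 1.5P + Q = 760.
Substituting Q = 760 - 1.5P into the first: P(1 - 0.43·1.5) = 380 - 0.43·760.
So P* = 53.2/0.355 = 150, and then Q* = 760 - 1.5·150 = 535.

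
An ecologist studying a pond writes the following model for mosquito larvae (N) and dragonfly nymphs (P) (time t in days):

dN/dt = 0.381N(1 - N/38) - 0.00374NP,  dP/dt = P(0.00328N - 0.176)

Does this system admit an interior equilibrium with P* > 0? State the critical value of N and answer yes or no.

Threshold N = 53.7; K < 53.7, so no, the predator goes extinct.

The predator equation gives dP/dt > 0 only when N > 0.176/0.00328 = 53.7.
Without the predator, N → K = 38. Since 38 < 53.7, the predator cannot invade.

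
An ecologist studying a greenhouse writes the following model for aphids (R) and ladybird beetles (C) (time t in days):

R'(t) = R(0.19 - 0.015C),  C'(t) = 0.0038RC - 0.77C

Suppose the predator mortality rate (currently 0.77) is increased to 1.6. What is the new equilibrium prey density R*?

At the interior fixed point, setting dC/dt = 0 with C > 0 fixes R* = (predator death rate)/(RC coefficient) — independent of the other coefficients.
With the change, R* = 1.6/0.0038 = 421; it rises from 203.

R* ≈ 421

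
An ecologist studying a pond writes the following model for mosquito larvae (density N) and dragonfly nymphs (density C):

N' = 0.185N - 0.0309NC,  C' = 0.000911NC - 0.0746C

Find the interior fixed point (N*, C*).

N* ≈ 81.9, C* ≈ 5.99

Set dC/dt = 0 with C > 0: 0.000911N - 0.0746 = 0, so N* = 0.0746/0.000911 = 81.9.
Set dN/dt = 0 with N > 0: 0.185 - 0.0309C = 0, so C* = 0.185/0.0309 = 5.99.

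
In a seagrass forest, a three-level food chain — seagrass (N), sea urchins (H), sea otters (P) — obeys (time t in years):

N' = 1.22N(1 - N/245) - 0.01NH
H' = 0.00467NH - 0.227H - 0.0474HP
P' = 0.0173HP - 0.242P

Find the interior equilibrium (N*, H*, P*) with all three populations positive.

N* ≈ 217, H* ≈ 14, P* ≈ 16.6

From dP/dt = 0: 0.0173H* = 0.242, so H* = 14.
From dN/dt = 0: 1.22(1 - N*/245) = 0.01·14, giving N* = 245·(1 - 0.115) = 217.
From dH/dt = 0: 0.00467·217 - 0.227 = 0.0474P*, so P* = 0.786/0.0474 = 16.6.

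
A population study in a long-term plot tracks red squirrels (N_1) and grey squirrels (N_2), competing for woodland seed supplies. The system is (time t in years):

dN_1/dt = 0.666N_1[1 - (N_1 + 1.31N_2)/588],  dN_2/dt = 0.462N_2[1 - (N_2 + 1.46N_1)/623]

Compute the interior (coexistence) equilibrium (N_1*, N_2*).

Setting both brackets to zero gives the nullclines N_1 + 1.31N_2 = 588 and 1.46N_1 + N_2 = 623.
Substituting N_2 = 623 - 1.46N_1 into the first: N_1(1 - 1.31·1.46) = 588 - 1.31·623.
So N_1* = -228/-0.913 = 250, and then N_2* = 623 - 1.46·250 = 258.

N_1* ≈ 250, N_2* ≈ 258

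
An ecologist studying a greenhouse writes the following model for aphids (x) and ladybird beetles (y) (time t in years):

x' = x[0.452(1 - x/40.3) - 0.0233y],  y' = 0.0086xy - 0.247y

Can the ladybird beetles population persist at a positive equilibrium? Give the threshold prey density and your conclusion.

Threshold x = 28.7; K > 28.7, so yes, the predator persists.

The predator equation gives dy/dt > 0 only when x > 0.247/0.0086 = 28.7.
Without the predator, x → K = 40.3. Since 40.3 > 28.7, the predator can invade and persist.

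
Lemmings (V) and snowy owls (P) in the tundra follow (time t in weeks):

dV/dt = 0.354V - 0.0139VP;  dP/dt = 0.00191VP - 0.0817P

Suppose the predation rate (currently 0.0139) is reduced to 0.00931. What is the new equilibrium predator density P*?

At the interior fixed point, setting dV/dt = 0 with V > 0 fixes P* = (prey growth rate)/(VP coefficient) — independent of the other coefficients.
With the change, P* = 0.354/0.00931 = 38; it rises from 25.5.

P* ≈ 38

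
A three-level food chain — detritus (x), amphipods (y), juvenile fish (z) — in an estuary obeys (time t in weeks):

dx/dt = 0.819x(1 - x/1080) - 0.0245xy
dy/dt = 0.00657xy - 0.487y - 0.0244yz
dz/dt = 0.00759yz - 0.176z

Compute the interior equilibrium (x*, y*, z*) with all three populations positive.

x* ≈ 331, y* ≈ 23.2, z* ≈ 69.1

From dz/dt = 0: 0.00759y* = 0.176, so y* = 23.2.
From dx/dt = 0: 0.819(1 - x*/1080) = 0.0245·23.2, giving x* = 1080·(1 - 0.694) = 331.
From dy/dt = 0: 0.00657·331 - 0.487 = 0.0244z*, so z* = 1.69/0.0244 = 69.1.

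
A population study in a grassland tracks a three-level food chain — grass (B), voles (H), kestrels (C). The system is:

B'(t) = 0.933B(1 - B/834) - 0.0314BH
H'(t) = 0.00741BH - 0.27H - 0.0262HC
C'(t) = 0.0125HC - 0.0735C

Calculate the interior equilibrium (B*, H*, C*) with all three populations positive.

B* ≈ 669, H* ≈ 5.88, C* ≈ 179

From dC/dt = 0: 0.0125H* = 0.0735, so H* = 5.88.
From dB/dt = 0: 0.933(1 - B*/834) = 0.0314·5.88, giving B* = 834·(1 - 0.198) = 669.
From dH/dt = 0: 0.00741·669 - 0.27 = 0.0262C*, so C* = 4.69/0.0262 = 179.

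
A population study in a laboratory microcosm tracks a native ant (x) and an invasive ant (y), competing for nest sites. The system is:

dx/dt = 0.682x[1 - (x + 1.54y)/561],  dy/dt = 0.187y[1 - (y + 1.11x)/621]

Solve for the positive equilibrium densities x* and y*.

x* ≈ 557, y* ≈ 2.41

Setting both brackets to zero gives the nullclines x + 1.54y = 561 and 1.11x + y = 621.
Substituting y = 621 - 1.11x into the first: x(1 - 1.54·1.11) = 561 - 1.54·621.
So x* = -395/-0.709 = 557, and then y* = 621 - 1.11·557 = 2.41.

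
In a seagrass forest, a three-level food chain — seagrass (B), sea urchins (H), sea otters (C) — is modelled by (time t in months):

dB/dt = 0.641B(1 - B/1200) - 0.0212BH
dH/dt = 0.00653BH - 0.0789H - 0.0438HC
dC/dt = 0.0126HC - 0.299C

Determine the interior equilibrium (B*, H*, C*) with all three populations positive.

From dC/dt = 0: 0.0126H* = 0.299, so H* = 23.7.
From dB/dt = 0: 0.641(1 - B*/1200) = 0.0212·23.7, giving B* = 1200·(1 - 0.785) = 258.
From dH/dt = 0: 0.00653·258 - 0.0789 = 0.0438C*, so C* = 1.61/0.0438 = 36.7.

B* ≈ 258, H* ≈ 23.7, C* ≈ 36.7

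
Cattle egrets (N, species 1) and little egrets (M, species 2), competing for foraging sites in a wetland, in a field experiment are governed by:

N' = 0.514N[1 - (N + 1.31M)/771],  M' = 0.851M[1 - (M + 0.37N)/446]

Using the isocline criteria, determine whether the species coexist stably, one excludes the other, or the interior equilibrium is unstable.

stable coexistence

Compare the nullcline intercepts: K1/α12 = 771/1.31 = 589 > K2 = 446; K2/α21 = 446/0.37 = 1210 > K1 = 771.
Since both inequalities hold, each species can invade when rare, so the interior equilibrium is stable.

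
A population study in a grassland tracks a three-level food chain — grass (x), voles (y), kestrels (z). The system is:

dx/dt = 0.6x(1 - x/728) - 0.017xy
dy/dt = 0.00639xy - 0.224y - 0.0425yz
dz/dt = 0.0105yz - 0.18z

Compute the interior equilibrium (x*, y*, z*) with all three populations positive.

x* ≈ 374, y* ≈ 17.1, z* ≈ 51

From dz/dt = 0: 0.0105y* = 0.18, so y* = 17.1.
From dx/dt = 0: 0.6(1 - x*/728) = 0.017·17.1, giving x* = 728·(1 - 0.486) = 374.
From dy/dt = 0: 0.00639·374 - 0.224 = 0.0425z*, so z* = 2.17/0.0425 = 51.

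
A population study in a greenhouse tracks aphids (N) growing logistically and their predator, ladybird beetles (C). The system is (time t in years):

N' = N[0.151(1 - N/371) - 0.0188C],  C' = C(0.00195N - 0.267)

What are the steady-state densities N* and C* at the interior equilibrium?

From dC/dt = 0 with C > 0: 0.00195N* = 0.267, so N* = 137.
Substitute into dN/dt = 0: 0.151(1 - 137/371) = 0.0188C*.
The bracket is 0.631, giving C* = 0.0953/0.0188 = 5.07.

N* ≈ 137, C* ≈ 5.07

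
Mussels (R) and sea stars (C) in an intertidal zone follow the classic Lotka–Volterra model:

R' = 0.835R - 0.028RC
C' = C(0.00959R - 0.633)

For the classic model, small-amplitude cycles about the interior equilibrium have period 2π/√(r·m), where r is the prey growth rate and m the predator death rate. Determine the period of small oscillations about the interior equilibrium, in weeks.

T ≈ 8.64 weeks

Here r = 0.835 and m = 0.633, so r·m = 0.529.
ω = √0.529 = 0.727 per week, hence T = 2π/ω ≈ 8.64 weeks.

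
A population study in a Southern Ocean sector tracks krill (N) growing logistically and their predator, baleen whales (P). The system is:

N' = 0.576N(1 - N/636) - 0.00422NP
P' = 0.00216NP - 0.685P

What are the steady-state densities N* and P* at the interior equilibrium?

N* ≈ 317, P* ≈ 68.4

From dP/dt = 0 with P > 0: 0.00216N* = 0.685, so N* = 317.
Substitute into dN/dt = 0: 0.576(1 - 317/636) = 0.00422P*.
The bracket is 0.501, giving P* = 0.289/0.00422 = 68.4.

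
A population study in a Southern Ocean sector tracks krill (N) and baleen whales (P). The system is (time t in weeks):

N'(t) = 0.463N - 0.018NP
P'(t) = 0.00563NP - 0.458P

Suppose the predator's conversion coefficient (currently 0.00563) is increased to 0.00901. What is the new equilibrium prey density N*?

At the interior fixed point, setting dP/dt = 0 with P > 0 fixes N* = (predator death rate)/(NP coefficient) — independent of the other coefficients.
With the change, N* = 0.458/0.00901 = 50.8; it falls from 81.3.

N* ≈ 50.8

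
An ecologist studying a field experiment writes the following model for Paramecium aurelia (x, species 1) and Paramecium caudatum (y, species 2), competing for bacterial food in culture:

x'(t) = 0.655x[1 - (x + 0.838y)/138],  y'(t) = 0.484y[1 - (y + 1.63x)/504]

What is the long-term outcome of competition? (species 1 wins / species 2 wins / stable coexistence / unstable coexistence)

species 2 excludes species 1

Compare the nullcline intercepts: K1/α12 = 138/0.838 = 165 < K2 = 504; K2/α21 = 504/1.63 = 309 > K1 = 138.
Since the inequalities point opposite ways, species 2 can invade but species 1 cannot.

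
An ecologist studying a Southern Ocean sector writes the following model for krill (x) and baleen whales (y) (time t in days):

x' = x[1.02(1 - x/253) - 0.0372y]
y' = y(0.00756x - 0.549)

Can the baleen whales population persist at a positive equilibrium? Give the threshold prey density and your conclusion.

Threshold x = 72.6; K > 72.6, so yes, the predator persists.

The predator equation gives dy/dt > 0 only when x > 0.549/0.00756 = 72.6.
Without the predator, x → K = 253. Since 253 > 72.6, the predator can invade and persist.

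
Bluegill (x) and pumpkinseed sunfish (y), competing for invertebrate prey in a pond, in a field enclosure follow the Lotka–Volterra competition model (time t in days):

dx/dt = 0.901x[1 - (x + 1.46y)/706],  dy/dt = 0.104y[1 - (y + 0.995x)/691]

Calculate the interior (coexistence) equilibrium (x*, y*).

x* ≈ 669, y* ≈ 25.3

Setting both brackets to zero gives the nullclines x + 1.46y = 706 and 0.995x + y = 691.
Substituting y = 691 - 0.995x into the first: x(1 - 1.46·0.995) = 706 - 1.46·691.
So x* = -303/-0.453 = 669, and then y* = 691 - 0.995·669 = 25.3.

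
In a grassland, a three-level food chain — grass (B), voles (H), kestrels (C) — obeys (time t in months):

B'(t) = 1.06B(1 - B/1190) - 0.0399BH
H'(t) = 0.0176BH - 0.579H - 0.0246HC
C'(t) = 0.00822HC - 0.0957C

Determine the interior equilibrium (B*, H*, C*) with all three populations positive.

B* ≈ 669, H* ≈ 11.6, C* ≈ 455

From dC/dt = 0: 0.00822H* = 0.0957, so H* = 11.6.
From dB/dt = 0: 1.06(1 - B*/1190) = 0.0399·11.6, giving B* = 1190·(1 - 0.438) = 669.
From dH/dt = 0: 0.0176·669 - 0.579 = 0.0246C*, so C* = 11.2/0.0246 = 455.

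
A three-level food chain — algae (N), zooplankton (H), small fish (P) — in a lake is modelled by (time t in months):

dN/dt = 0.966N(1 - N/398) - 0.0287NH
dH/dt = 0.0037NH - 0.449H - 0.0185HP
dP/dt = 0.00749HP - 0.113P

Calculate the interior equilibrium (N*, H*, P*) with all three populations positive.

N* ≈ 220, H* ≈ 15.1, P* ≈ 19.7

From dP/dt = 0: 0.00749H* = 0.113, so H* = 15.1.
From dN/dt = 0: 0.966(1 - N*/398) = 0.0287·15.1, giving N* = 398·(1 - 0.448) = 220.
From dH/dt = 0: 0.0037·220 - 0.449 = 0.0185P*, so P* = 0.364/0.0185 = 19.7.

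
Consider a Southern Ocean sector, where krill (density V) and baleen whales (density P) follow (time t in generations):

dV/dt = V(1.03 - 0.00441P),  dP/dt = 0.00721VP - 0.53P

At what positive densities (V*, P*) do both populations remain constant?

V* ≈ 73.5, P* ≈ 234

Set dP/dt = 0 with P > 0: 0.00721V - 0.53 = 0, so V* = 0.53/0.00721 = 73.5.
Set dV/dt = 0 with V > 0: 1.03 - 0.00441P = 0, so P* = 1.03/0.00441 = 234.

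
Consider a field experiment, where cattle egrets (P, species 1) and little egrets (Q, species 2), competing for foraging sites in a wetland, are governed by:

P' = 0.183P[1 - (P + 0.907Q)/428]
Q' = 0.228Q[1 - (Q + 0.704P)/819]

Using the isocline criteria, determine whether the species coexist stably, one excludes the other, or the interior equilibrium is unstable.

Compare the nullcline intercepts: K1/α12 = 428/0.907 = 472 < K2 = 819; K2/α21 = 819/0.704 = 1160 > K1 = 428.
Since the inequalities point opposite ways, species 2 can invade but species 1 cannot.

species 2 excludes species 1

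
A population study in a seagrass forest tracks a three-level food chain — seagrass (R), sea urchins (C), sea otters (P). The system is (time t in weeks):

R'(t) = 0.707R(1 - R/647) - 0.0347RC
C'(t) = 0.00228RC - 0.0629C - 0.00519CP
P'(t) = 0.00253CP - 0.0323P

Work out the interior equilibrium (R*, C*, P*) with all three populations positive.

From dP/dt = 0: 0.00253C* = 0.0323, so C* = 12.8.
From dR/dt = 0: 0.707(1 - R*/647) = 0.0347·12.8, giving R* = 647·(1 - 0.627) = 242.
From dC/dt = 0: 0.00228·242 - 0.0629 = 0.00519P*, so P* = 0.488/0.00519 = 94.

R* ≈ 242, C* ≈ 12.8, P* ≈ 94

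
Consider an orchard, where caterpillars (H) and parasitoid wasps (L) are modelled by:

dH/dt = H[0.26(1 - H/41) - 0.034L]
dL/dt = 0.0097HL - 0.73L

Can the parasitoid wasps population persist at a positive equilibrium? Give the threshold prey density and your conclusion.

Threshold H = 75.3; K < 75.3, so no, the predator goes extinct.

The predator equation gives dL/dt > 0 only when H > 0.73/0.0097 = 75.3.
Without the predator, H → K = 41. Since 41 < 75.3, the predator cannot invade.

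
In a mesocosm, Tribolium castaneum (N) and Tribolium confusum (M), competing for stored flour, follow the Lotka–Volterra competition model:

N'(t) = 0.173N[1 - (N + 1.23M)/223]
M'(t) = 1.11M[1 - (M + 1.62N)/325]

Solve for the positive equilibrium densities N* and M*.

N* ≈ 178, M* ≈ 36.5

Setting both brackets to zero gives the nullclines N + 1.23M = 223 and 1.62N + M = 325.
Substituting M = 325 - 1.62N into the first: N(1 - 1.23·1.62) = 223 - 1.23·325.
So N* = -177/-0.993 = 178, and then M* = 325 - 1.62·178 = 36.5.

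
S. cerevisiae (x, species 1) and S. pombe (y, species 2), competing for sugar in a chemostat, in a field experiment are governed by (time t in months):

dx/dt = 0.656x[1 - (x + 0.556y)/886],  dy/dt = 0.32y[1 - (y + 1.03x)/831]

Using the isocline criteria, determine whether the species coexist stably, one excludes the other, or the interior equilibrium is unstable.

Compare the nullcline intercepts: K1/α12 = 886/0.556 = 1590 > K2 = 831; K2/α21 = 831/1.03 = 807 < K1 = 886.
Since the inequalities point opposite ways, species 1 can invade but species 2 cannot.

species 1 excludes species 2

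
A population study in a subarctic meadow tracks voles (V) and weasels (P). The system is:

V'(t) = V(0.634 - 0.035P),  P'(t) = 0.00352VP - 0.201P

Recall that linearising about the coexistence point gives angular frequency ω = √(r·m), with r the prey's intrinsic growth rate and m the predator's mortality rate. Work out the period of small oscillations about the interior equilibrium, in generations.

Here r = 0.634 and m = 0.201, so r·m = 0.127.
ω = √0.127 = 0.357 per generation, hence T = 2π/ω ≈ 17.6 generations.

T ≈ 17.6 generations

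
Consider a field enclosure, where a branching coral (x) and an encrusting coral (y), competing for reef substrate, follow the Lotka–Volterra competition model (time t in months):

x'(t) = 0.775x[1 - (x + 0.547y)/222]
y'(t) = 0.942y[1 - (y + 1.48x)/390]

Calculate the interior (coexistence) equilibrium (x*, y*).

x* ≈ 45.5, y* ≈ 323

Setting both brackets to zero gives the nullclines x + 0.547y = 222 and 1.48x + y = 390.
Substituting y = 390 - 1.48x into the first: x(1 - 0.547·1.48) = 222 - 0.547·390.
So x* = 8.67/0.19 = 45.5, and then y* = 390 - 1.48·45.5 = 323.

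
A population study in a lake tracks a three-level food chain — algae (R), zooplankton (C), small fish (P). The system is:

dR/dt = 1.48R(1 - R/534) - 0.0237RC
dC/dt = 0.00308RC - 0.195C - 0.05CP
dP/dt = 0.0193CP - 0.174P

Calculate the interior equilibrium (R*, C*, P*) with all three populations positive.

R* ≈ 457, C* ≈ 9.02, P* ≈ 24.2

From dP/dt = 0: 0.0193C* = 0.174, so C* = 9.02.
From dR/dt = 0: 1.48(1 - R*/534) = 0.0237·9.02, giving R* = 534·(1 - 0.144) = 457.
From dC/dt = 0: 0.00308·457 - 0.195 = 0.05P*, so P* = 1.21/0.05 = 24.2.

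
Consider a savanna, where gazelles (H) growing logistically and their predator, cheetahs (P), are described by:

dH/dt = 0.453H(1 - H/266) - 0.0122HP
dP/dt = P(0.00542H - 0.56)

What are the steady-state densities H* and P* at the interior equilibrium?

From dP/dt = 0 with P > 0: 0.00542H* = 0.56, so H* = 103.
Substitute into dH/dt = 0: 0.453(1 - 103/266) = 0.0122P*.
The bracket is 0.612, giving P* = 0.277/0.0122 = 22.7.

H* ≈ 103, P* ≈ 22.7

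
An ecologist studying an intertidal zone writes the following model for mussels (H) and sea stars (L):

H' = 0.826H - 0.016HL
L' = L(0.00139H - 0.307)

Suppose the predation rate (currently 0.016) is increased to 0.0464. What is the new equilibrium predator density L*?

L* ≈ 17.8

At the interior fixed point, setting dH/dt = 0 with H > 0 fixes L* = (prey growth rate)/(HL coefficient) — independent of the other coefficients.
With the change, L* = 0.826/0.0464 = 17.8; it falls from 51.6.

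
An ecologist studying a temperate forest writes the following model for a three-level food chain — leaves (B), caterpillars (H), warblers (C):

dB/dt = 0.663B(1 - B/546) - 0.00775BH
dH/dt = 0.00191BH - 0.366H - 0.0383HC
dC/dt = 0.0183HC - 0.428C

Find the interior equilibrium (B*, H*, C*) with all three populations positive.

From dC/dt = 0: 0.0183H* = 0.428, so H* = 23.4.
From dB/dt = 0: 0.663(1 - B*/546) = 0.00775·23.4, giving B* = 546·(1 - 0.273) = 397.
From dH/dt = 0: 0.00191·397 - 0.366 = 0.0383C*, so C* = 0.392/0.0383 = 10.2.

B* ≈ 397, H* ≈ 23.4, C* ≈ 10.2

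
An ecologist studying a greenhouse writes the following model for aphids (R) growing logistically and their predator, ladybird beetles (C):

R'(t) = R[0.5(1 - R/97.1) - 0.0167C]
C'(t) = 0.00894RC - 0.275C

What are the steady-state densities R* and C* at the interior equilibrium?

R* ≈ 30.8, C* ≈ 20.5

From dC/dt = 0 with C > 0: 0.00894R* = 0.275, so R* = 30.8.
Substitute into dR/dt = 0: 0.5(1 - 30.8/97.1) = 0.0167C*.
The bracket is 0.683, giving C* = 0.342/0.0167 = 20.5.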